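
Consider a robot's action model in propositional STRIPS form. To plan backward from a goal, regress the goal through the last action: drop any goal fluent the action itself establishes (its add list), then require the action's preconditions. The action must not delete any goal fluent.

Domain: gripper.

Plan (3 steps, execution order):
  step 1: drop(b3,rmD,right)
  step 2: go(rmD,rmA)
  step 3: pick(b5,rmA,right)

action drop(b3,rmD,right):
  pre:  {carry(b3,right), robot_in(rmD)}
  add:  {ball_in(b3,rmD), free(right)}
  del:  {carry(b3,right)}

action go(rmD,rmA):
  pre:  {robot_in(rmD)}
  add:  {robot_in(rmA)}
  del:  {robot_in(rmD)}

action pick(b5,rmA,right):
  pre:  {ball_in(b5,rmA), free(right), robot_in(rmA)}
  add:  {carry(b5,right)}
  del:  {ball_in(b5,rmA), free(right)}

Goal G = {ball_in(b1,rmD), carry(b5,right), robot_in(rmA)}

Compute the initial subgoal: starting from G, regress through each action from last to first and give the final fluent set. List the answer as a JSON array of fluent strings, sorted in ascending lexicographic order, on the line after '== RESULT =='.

Regress step by step:
  through step 3 (pick(b5,rmA,right)): drop {carry(b5,right)}, keep {ball_in(b1,rmD), robot_in(rmA)}, require {ball_in(b5,rmA), free(right), robot_in(rmA)}
    → {ball_in(b1,rmD), ball_in(b5,rmA), free(right), robot_in(rmA)}
  through step 2 (go(rmD,rmA)): drop {robot_in(rmA)}, keep {ball_in(b1,rmD), ball_in(b5,rmA), free(right)}, require {robot_in(rmD)}
    → {ball_in(b1,rmD), ball_in(b5,rmA), free(right), robot_in(rmD)}
  through step 1 (drop(b3,rmD,right)): drop {free(right)}, keep {ball_in(b1,rmD), ball_in(b5,rmA), robot_in(rmD)}, require {carry(b3,right), robot_in(rmD)}
    → {ball_in(b1,rmD), ball_in(b5,rmA), carry(b3,right), robot_in(rmD)}

== RESULT ==
["ball_in(b1,rmD)", "ball_in(b5,rmA)", "carry(b3,right)", "robot_in(rmD)"]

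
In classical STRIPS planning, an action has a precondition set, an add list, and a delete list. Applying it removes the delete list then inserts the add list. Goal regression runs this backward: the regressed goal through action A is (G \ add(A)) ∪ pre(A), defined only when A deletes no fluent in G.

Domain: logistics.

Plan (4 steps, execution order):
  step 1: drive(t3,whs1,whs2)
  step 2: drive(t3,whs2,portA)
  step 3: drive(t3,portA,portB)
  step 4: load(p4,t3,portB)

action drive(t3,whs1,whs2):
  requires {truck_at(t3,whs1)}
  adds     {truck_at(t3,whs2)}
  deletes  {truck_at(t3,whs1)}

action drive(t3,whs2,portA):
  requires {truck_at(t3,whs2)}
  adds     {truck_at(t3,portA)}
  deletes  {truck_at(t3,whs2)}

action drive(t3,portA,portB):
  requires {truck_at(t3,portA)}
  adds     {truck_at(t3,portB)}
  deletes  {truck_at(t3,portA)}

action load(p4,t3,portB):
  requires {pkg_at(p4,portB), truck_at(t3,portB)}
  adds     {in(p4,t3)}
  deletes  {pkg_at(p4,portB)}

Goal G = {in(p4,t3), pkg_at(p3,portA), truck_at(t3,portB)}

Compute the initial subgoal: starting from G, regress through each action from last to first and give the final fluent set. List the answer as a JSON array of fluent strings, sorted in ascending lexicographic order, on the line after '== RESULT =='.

Regress step by step:
  through step 4 (load(p4,t3,portB)): drop {in(p4,t3)}, keep {pkg_at(p3,portA), truck_at(t3,portB)}, require {pkg_at(p4,portB), truck_at(t3,portB)}
    → {pkg_at(p3,portA), pkg_at(p4,portB), truck_at(t3,portB)}
  through step 3 (drive(t3,portA,portB)): drop {truck_at(t3,portB)}, keep {pkg_at(p3,portA), pkg_at(p4,portB)}, require {truck_at(t3,portA)}
    → {pkg_at(p3,portA), pkg_at(p4,portB), truck_at(t3,portA)}
  through step 2 (drive(t3,whs2,portA)): drop {truck_at(t3,portA)}, keep {pkg_at(p3,portA), pkg_at(p4,portB)}, require {truck_at(t3,whs2)}
    → {pkg_at(p3,portA), pkg_at(p4,portB), truck_at(t3,whs2)}
  through step 1 (drive(t3,whs1,whs2)): drop {truck_at(t3,whs2)}, keep {pkg_at(p3,portA), pkg_at(p4,portB)}, require {truck_at(t3,whs1)}
    → {pkg_at(p3,portA), pkg_at(p4,portB), truck_at(t3,whs1)}

== RESULT ==
["pkg_at(p3,portA)", "pkg_at(p4,portB)", "truck_at(t3,whs1)"]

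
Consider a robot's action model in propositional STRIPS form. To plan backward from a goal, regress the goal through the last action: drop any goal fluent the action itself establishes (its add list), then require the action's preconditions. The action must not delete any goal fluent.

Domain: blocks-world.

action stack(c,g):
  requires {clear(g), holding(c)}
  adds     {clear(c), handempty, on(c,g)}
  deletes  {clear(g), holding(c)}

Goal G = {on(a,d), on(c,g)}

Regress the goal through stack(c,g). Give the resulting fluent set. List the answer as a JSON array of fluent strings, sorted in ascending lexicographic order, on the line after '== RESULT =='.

Regress:
  G ∩ del = {}  (empty — regression defined)
  G \ add = {on(a,d), on(c,g)} \ {clear(c), handempty, on(c,g)} = {on(a,d)}
  ∪ pre   = {on(a,d)} ∪ {clear(g), holding(c)}
          = {clear(g), holding(c), on(a,d)}

== RESULT ==
["clear(g)", "holding(c)", "on(a,d)"]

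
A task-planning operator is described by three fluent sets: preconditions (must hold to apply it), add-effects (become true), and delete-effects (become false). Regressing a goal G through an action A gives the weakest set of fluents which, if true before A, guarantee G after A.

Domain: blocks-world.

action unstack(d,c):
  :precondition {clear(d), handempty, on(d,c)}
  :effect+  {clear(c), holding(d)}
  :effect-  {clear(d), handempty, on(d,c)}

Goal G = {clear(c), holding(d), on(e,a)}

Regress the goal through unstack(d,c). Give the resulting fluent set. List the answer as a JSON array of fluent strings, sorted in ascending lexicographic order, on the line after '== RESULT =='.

Regress:
  G ∩ del = {}  (empty — regression defined)
  G \ add = {clear(c), holding(d), on(e,a)} \ {clear(c), holding(d)} = {on(e,a)}
  ∪ pre   = {on(e,a)} ∪ {clear(d), handempty, on(d,c)}
          = {clear(d), handempty, on(d,c), on(e,a)}

== RESULT ==
["clear(d)", "handempty", "on(d,c)", "on(e,a)"]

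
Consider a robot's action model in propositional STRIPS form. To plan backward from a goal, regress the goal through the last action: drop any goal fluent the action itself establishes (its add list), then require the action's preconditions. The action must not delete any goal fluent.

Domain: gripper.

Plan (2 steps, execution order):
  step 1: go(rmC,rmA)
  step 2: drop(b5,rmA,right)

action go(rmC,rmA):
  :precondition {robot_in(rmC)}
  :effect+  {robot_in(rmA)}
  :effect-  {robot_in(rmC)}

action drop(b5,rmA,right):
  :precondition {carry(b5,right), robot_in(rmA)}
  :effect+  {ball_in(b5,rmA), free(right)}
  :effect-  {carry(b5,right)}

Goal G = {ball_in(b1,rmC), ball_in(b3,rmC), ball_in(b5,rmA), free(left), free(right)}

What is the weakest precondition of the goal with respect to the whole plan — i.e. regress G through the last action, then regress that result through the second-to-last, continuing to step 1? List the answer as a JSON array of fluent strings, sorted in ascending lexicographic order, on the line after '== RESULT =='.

Regress step by step:
  through step 2 (drop(b5,rmA,right)): drop {ball_in(b5,rmA), free(right)}, keep {ball_in(b1,rmC), ball_in(b3,rmC), free(left)}, require {carry(b5,right), robot_in(rmA)}
    → {ball_in(b1,rmC), ball_in(b3,rmC), carry(b5,right), free(left), robot_in(rmA)}
  through step 1 (go(rmC,rmA)): drop {robot_in(rmA)}, keep {ball_in(b1,rmC), ball_in(b3,rmC), carry(b5,right), free(left)}, require {robot_in(rmC)}
    → {ball_in(b1,rmC), ball_in(b3,rmC), carry(b5,right), free(left), robot_in(rmC)}

== RESULT ==
["ball_in(b1,rmC)", "ball_in(b3,rmC)", "carry(b5,right)", "free(left)", "robot_in(rmC)"]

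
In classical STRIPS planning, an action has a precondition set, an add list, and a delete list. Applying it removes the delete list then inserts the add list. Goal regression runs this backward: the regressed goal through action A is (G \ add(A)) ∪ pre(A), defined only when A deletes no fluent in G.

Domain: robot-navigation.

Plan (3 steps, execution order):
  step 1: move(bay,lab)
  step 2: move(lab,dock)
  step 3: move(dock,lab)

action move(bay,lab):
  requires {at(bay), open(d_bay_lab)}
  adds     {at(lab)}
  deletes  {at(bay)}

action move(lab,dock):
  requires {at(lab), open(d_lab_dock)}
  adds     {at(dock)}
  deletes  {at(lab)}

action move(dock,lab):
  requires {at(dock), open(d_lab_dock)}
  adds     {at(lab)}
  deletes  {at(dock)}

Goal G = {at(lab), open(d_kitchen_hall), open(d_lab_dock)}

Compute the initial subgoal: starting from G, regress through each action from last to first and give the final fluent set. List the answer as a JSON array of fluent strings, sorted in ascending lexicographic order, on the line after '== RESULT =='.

Regress step by step:
  through step 3 (move(dock,lab)): drop {at(lab)}, keep {open(d_kitchen_hall), open(d_lab_dock)}, require {at(dock), open(d_lab_dock)}
    → {at(dock), open(d_kitchen_hall), open(d_lab_dock)}
  through step 2 (move(lab,dock)): drop {at(dock)}, keep {open(d_kitchen_hall), open(d_lab_dock)}, require {at(lab), open(d_lab_dock)}
    → {at(lab), open(d_kitchen_hall), open(d_lab_dock)}
  through step 1 (move(bay,lab)): drop {at(lab)}, keep {open(d_kitchen_hall), open(d_lab_dock)}, require {at(bay), open(d_bay_lab)}
    → {at(bay), open(d_bay_lab), open(d_kitchen_hall), open(d_lab_dock)}

== RESULT ==
["at(bay)", "open(d_bay_lab)", "open(d_kitchen_hall)", "open(d_lab_dock)"]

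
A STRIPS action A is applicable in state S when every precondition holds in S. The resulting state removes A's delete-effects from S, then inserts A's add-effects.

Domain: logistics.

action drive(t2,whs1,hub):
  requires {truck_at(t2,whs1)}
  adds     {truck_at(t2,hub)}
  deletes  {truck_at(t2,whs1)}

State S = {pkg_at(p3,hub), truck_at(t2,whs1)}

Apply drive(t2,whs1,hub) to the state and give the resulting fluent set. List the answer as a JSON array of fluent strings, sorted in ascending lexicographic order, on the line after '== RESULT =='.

Compute (S \ del) ∪ add:
  pre ⊆ S: {truck_at(t2,whs1)} ⊆ S  — applicable
  S \ del = {pkg_at(p3,hub)}
  ∪ add   = {pkg_at(p3,hub), truck_at(t2,hub)}

== RESULT ==
["pkg_at(p3,hub)", "truck_at(t2,hub)"]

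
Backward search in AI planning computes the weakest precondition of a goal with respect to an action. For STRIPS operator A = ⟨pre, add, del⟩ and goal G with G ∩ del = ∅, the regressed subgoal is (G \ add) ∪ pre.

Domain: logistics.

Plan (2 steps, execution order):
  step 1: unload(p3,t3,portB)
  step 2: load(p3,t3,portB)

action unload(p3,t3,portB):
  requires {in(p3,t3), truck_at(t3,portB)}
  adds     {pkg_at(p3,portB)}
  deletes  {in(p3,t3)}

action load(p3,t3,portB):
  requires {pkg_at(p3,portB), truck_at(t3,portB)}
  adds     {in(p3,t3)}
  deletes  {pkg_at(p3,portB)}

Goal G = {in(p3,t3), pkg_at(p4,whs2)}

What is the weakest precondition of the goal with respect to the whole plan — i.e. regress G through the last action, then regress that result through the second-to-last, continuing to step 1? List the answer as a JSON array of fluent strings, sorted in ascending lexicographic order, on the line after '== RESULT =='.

Regress step by step:
  through step 2 (load(p3,t3,portB)): drop {in(p3,t3)}, keep {pkg_at(p4,whs2)}, require {pkg_at(p3,portB), truck_at(t3,portB)}
    → {pkg_at(p3,portB), pkg_at(p4,whs2), truck_at(t3,portB)}
  through step 1 (unload(p3,t3,portB)): drop {pkg_at(p3,portB)}, keep {pkg_at(p4,whs2), truck_at(t3,portB)}, require {in(p3,t3), truck_at(t3,portB)}
    → {in(p3,t3), pkg_at(p4,whs2), truck_at(t3,portB)}

== RESULT ==
["in(p3,t3)", "pkg_at(p4,whs2)", "truck_at(t3,portB)"]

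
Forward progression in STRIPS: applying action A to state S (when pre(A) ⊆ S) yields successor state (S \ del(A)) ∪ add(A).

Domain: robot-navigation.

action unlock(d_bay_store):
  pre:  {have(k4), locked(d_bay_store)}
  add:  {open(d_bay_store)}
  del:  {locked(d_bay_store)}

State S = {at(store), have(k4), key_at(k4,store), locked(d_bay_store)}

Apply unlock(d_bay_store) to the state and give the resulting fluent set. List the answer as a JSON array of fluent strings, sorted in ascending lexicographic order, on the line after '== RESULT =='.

Progress:
  pre ⊆ S: {have(k4), locked(d_bay_store)} ⊆ S  — applicable
  S \ del = {at(store), have(k4), key_at(k4,store)}
  ∪ add   = {at(store), have(k4), key_at(k4,store), open(d_bay_store)}

== RESULT ==
["at(store)", "have(k4)", "key_at(k4,store)", "open(d_bay_store)"]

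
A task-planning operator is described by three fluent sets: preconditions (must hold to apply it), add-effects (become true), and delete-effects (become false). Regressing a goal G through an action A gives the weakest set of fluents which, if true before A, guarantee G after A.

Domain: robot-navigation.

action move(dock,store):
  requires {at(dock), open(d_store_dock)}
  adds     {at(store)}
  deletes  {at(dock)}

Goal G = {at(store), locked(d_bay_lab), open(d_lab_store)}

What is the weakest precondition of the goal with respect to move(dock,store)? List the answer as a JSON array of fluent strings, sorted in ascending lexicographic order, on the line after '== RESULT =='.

Compute (G \ add) ∪ pre:
  G ∩ del = {}  (empty — regression defined)
  G \ add = {at(store), locked(d_bay_lab), open(d_lab_store)} \ {at(store)} = {locked(d_bay_lab), open(d_lab_store)}
  ∪ pre   = {locked(d_bay_lab), open(d_lab_store)} ∪ {at(dock), open(d_store_dock)}
          = {at(dock), locked(d_bay_lab), open(d_lab_store), open(d_store_dock)}

== RESULT ==
["at(dock)", "locked(d_bay_lab)", "open(d_lab_store)", "open(d_store_dock)"]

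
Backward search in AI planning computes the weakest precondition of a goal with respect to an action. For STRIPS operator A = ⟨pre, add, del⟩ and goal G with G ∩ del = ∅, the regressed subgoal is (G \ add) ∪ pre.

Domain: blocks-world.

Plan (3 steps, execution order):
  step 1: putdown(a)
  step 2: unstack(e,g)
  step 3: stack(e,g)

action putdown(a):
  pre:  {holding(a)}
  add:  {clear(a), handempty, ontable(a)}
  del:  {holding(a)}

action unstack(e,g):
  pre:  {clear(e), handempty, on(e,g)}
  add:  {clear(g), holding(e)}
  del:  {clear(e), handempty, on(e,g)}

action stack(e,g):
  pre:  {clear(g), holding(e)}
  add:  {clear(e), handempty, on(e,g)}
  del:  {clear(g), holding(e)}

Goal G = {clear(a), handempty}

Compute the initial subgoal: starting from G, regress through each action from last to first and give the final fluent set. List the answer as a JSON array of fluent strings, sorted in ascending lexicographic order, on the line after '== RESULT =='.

Work backward from the goal:
  through step 3 (stack(e,g)): drop {handempty}, keep {clear(a)}, require {clear(g), holding(e)}
    → {clear(a), clear(g), holding(e)}
  through step 2 (unstack(e,g)): drop {clear(g), holding(e)}, keep {clear(a)}, require {clear(e), handempty, on(e,g)}
    → {clear(a), clear(e), handempty, on(e,g)}
  through step 1 (putdown(a)): drop {clear(a), handempty}, keep {clear(e), on(e,g)}, require {holding(a)}
    → {clear(e), holding(a), on(e,g)}

== RESULT ==
["clear(e)", "holding(a)", "on(e,g)"]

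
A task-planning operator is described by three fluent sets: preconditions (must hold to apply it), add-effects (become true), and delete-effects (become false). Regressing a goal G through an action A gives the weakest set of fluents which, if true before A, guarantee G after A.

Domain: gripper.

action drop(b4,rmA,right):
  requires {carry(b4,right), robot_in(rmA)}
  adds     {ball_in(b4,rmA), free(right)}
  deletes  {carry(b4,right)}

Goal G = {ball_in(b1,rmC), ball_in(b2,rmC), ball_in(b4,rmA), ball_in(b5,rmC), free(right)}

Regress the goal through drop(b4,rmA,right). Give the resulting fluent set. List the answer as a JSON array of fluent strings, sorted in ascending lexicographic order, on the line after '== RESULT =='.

Regress:
  G ∩ del = {}  (empty — regression defined)
  G \ add = {ball_in(b1,rmC), ball_in(b2,rmC), ball_in(b4,rmA), ball_in(b5,rmC), free(right)} \ {ball_in(b4,rmA), free(right)} = {ball_in(b1,rmC), ball_in(b2,rmC), ball_in(b5,rmC)}
  ∪ pre   = {ball_in(b1,rmC), ball_in(b2,rmC), ball_in(b5,rmC)} ∪ {carry(b4,right), robot_in(rmA)}
          = {ball_in(b1,rmC), ball_in(b2,rmC), ball_in(b5,rmC), carry(b4,right), robot_in(rmA)}

== RESULT ==
["ball_in(b1,rmC)", "ball_in(b2,rmC)", "ball_in(b5,rmC)", "carry(b4,right)", "robot_in(rmA)"]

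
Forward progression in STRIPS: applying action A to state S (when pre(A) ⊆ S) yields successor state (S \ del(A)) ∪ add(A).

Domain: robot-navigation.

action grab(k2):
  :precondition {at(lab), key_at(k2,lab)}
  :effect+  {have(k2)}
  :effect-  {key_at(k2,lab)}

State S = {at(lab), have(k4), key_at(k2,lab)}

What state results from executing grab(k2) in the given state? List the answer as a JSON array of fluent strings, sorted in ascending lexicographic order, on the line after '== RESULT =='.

Compute (S \ del) ∪ add:
  pre ⊆ S: {at(lab), key_at(k2,lab)} ⊆ S  — applicable
  S \ del = {at(lab), have(k4)}
  ∪ add   = {at(lab), have(k2), have(k4)}

== RESULT ==
["at(lab)", "have(k2)", "have(k4)"]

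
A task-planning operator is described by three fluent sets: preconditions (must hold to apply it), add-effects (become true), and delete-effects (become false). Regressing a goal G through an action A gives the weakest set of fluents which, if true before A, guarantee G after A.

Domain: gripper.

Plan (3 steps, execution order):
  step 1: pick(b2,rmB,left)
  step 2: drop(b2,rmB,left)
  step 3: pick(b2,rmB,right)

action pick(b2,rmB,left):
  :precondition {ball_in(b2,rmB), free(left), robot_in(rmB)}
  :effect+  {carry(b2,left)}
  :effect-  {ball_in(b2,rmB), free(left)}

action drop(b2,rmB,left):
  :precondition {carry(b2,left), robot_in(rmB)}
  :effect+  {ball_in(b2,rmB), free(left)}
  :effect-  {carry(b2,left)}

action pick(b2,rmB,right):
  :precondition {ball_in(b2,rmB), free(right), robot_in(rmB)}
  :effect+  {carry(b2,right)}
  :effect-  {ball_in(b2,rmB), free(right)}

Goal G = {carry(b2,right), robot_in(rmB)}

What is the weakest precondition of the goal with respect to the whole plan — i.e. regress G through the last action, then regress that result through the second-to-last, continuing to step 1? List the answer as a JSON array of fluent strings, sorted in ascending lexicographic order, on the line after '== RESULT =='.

Work backward from the goal:
  through step 3 (pick(b2,rmB,right)): drop {carry(b2,right)}, keep {robot_in(rmB)}, require {ball_in(b2,rmB), free(right), robot_in(rmB)}
    → {ball_in(b2,rmB), free(right), robot_in(rmB)}
  through step 2 (drop(b2,rmB,left)): drop {ball_in(b2,rmB)}, keep {free(right), robot_in(rmB)}, require {carry(b2,left), robot_in(rmB)}
    → {carry(b2,left), free(right), robot_in(rmB)}
  through step 1 (pick(b2,rmB,left)): drop {carry(b2,left)}, keep {free(right), robot_in(rmB)}, require {ball_in(b2,rmB), free(left), robot_in(rmB)}
    → {ball_in(b2,rmB), free(left), free(right), robot_in(rmB)}

== RESULT ==
["ball_in(b2,rmB)", "free(left)", "free(right)", "robot_in(rmB)"]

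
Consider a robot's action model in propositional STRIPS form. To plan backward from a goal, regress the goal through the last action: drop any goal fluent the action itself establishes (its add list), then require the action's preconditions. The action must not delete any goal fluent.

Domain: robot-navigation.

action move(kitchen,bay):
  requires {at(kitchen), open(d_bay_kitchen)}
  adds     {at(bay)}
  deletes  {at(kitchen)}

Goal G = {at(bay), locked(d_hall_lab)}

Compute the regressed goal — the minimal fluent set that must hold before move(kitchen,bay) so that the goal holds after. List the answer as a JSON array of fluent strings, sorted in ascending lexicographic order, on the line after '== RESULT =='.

Compute (G \ add) ∪ pre:
  G ∩ del = {}  (empty — regression defined)
  G \ add = {at(bay), locked(d_hall_lab)} \ {at(bay)} = {locked(d_hall_lab)}
  ∪ pre   = {locked(d_hall_lab)} ∪ {at(kitchen), open(d_bay_kitchen)}
          = {at(kitchen), locked(d_hall_lab), open(d_bay_kitchen)}

== RESULT ==
["at(kitchen)", "locked(d_hall_lab)", "open(d_bay_kitchen)"]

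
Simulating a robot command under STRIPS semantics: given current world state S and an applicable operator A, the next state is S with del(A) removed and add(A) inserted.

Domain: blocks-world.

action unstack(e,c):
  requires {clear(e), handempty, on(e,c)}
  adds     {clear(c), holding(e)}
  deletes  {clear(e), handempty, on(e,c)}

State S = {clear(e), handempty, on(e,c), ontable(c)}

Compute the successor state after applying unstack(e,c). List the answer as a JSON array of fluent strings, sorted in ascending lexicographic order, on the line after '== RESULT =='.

Progress:
  pre ⊆ S: {clear(e), handempty, on(e,c)} ⊆ S  — applicable
  S \ del = {ontable(c)}
  ∪ add   = {clear(c), holding(e), ontable(c)}

== RESULT ==
["clear(c)", "holding(e)", "ontable(c)"]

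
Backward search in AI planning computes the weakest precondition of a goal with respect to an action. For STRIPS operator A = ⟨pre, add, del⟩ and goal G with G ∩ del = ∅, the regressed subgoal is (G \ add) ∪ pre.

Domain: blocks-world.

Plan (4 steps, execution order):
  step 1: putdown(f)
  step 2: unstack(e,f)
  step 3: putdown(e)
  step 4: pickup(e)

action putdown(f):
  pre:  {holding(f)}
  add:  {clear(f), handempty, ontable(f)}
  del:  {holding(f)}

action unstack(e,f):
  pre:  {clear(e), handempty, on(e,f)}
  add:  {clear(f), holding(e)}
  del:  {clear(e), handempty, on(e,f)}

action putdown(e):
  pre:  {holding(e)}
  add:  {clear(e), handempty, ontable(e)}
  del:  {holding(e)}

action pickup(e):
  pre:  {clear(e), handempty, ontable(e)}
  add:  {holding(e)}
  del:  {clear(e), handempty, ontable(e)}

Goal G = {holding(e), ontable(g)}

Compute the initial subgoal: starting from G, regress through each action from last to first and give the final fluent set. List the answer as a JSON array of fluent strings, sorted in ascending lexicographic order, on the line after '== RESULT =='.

Regress step by step:
  through step 4 (pickup(e)): drop {holding(e)}, keep {ontable(g)}, require {clear(e), handempty, ontable(e)}
    → {clear(e), handempty, ontable(e), ontable(g)}
  through step 3 (putdown(e)): drop {clear(e), handempty, ontable(e)}, keep {ontable(g)}, require {holding(e)}
    → {holding(e), ontable(g)}
  through step 2 (unstack(e,f)): drop {holding(e)}, keep {ontable(g)}, require {clear(e), handempty, on(e,f)}
    → {clear(e), handempty, on(e,f), ontable(g)}
  through step 1 (putdown(f)): drop {handempty}, keep {clear(e), on(e,f), ontable(g)}, require {holding(f)}
    → {clear(e), holding(f), on(e,f), ontable(g)}

== RESULT ==
["clear(e)", "holding(f)", "on(e,f)", "ontable(g)"]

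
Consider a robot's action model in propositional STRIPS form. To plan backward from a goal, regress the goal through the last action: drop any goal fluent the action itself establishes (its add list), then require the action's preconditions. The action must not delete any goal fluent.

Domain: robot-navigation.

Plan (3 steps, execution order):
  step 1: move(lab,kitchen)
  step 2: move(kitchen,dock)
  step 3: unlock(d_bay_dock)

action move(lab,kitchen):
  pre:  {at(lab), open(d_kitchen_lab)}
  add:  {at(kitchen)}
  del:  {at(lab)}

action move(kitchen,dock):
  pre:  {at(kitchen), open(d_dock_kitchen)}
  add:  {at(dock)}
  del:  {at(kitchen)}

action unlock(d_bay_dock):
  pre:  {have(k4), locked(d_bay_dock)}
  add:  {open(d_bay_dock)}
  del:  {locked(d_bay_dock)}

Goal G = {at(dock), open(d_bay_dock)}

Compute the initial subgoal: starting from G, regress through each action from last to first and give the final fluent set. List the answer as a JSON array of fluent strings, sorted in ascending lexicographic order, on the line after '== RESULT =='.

Regress step by step:
  through step 3 (unlock(d_bay_dock)): drop {open(d_bay_dock)}, keep {at(dock)}, require {have(k4), locked(d_bay_dock)}
    → {at(dock), have(k4), locked(d_bay_dock)}
  through step 2 (move(kitchen,dock)): drop {at(dock)}, keep {have(k4), locked(d_bay_dock)}, require {at(kitchen), open(d_dock_kitchen)}
    → {at(kitchen), have(k4), locked(d_bay_dock), open(d_dock_kitchen)}
  through step 1 (move(lab,kitchen)): drop {at(kitchen)}, keep {have(k4), locked(d_bay_dock), open(d_dock_kitchen)}, require {at(lab), open(d_kitchen_lab)}
    → {at(lab), have(k4), locked(d_bay_dock), open(d_dock_kitchen), open(d_kitchen_lab)}

== RESULT ==
["at(lab)", "have(k4)", "locked(d_bay_dock)", "open(d_dock_kitchen)", "open(d_kitchen_lab)"]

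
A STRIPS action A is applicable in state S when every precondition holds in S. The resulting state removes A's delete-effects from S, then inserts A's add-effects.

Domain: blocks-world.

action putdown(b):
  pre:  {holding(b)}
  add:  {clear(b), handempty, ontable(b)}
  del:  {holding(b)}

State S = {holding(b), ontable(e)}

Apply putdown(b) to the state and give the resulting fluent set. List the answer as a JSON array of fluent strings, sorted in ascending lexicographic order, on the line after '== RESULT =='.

Compute (S \ del) ∪ add:
  pre ⊆ S: {holding(b)} ⊆ S  — applicable
  S \ del = {ontable(e)}
  ∪ add   = {clear(b), handempty, ontable(b), ontable(e)}

== RESULT ==
["clear(b)", "handempty", "ontable(b)", "ontable(e)"]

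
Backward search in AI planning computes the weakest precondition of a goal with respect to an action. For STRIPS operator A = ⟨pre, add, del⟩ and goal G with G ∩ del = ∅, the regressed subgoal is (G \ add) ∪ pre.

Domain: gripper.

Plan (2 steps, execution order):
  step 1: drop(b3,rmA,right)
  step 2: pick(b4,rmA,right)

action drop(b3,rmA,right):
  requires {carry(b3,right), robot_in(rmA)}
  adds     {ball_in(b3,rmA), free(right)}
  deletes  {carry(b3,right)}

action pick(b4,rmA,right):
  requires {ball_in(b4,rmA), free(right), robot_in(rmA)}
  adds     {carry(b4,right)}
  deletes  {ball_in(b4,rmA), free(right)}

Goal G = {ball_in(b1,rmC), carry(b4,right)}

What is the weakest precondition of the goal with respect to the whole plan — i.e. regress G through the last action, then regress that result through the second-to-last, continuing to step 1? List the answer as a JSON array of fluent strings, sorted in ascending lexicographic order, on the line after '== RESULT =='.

Work backward from the goal:
  through step 2 (pick(b4,rmA,right)): drop {carry(b4,right)}, keep {ball_in(b1,rmC)}, require {ball_in(b4,rmA), free(right), robot_in(rmA)}
    → {ball_in(b1,rmC), ball_in(b4,rmA), free(right), robot_in(rmA)}
  through step 1 (drop(b3,rmA,right)): drop {free(right)}, keep {ball_in(b1,rmC), ball_in(b4,rmA), robot_in(rmA)}, require {carry(b3,right), robot_in(rmA)}
    → {ball_in(b1,rmC), ball_in(b4,rmA), carry(b3,right), robot_in(rmA)}

== RESULT ==
["ball_in(b1,rmC)", "ball_in(b4,rmA)", "carry(b3,right)", "robot_in(rmA)"]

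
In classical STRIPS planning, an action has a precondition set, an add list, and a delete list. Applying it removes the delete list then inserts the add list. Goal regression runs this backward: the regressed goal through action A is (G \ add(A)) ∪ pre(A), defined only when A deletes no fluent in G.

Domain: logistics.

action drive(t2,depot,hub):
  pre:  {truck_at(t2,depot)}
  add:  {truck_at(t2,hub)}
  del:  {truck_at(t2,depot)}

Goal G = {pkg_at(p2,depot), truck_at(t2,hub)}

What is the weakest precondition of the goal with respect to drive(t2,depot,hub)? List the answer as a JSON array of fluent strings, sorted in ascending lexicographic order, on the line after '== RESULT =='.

Regress:
  G ∩ del = {}  (empty — regression defined)
  G \ add = {pkg_at(p2,depot), truck_at(t2,hub)} \ {truck_at(t2,hub)} = {pkg_at(p2,depot)}
  ∪ pre   = {pkg_at(p2,depot)} ∪ {truck_at(t2,depot)}
          = {pkg_at(p2,depot), truck_at(t2,depot)}

== RESULT ==
["pkg_at(p2,depot)", "truck_at(t2,depot)"]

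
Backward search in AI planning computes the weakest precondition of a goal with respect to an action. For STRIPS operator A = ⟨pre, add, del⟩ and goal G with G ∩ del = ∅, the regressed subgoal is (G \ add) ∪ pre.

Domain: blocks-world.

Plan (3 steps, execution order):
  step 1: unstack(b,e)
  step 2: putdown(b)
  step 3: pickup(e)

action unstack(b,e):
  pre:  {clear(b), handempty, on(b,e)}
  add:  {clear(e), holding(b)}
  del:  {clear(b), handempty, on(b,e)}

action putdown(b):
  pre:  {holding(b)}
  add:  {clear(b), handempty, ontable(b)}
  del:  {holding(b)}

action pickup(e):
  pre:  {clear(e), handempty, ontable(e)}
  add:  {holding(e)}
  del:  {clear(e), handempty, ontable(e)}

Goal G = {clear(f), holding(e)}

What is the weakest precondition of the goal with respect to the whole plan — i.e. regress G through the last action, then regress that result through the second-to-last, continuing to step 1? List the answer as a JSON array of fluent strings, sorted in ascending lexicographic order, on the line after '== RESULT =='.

Regress step by step:
  through step 3 (pickup(e)): drop {holding(e)}, keep {clear(f)}, require {clear(e), handempty, ontable(e)}
    → {clear(e), clear(f), handempty, ontable(e)}
  through step 2 (putdown(b)): drop {handempty}, keep {clear(e), clear(f), ontable(e)}, require {holding(b)}
    → {clear(e), clear(f), holding(b), ontable(e)}
  through step 1 (unstack(b,e)): drop {clear(e), holding(b)}, keep {clear(f), ontable(e)}, require {clear(b), handempty, on(b,e)}
    → {clear(b), clear(f), handempty, on(b,e), ontable(e)}

== RESULT ==
["clear(b)", "clear(f)", "handempty", "on(b,e)", "ontable(e)"]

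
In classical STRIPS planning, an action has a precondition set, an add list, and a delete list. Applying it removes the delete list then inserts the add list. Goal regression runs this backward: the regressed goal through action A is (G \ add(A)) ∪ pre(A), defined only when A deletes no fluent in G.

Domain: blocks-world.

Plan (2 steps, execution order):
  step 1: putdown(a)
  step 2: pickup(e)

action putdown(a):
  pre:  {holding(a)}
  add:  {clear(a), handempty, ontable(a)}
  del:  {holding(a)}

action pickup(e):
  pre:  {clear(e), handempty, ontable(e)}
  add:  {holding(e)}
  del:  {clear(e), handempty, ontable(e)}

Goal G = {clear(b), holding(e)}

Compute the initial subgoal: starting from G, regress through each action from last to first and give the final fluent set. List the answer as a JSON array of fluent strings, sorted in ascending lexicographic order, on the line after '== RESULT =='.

Regress step by step:
  through step 2 (pickup(e)): drop {holding(e)}, keep {clear(b)}, require {clear(e), handempty, ontable(e)}
    → {clear(b), clear(e), handempty, ontable(e)}
  through step 1 (putdown(a)): drop {handempty}, keep {clear(b), clear(e), ontable(e)}, require {holding(a)}
    → {clear(b), clear(e), holding(a), ontable(e)}

== RESULT ==
["clear(b)", "clear(e)", "holding(a)", "ontable(e)"]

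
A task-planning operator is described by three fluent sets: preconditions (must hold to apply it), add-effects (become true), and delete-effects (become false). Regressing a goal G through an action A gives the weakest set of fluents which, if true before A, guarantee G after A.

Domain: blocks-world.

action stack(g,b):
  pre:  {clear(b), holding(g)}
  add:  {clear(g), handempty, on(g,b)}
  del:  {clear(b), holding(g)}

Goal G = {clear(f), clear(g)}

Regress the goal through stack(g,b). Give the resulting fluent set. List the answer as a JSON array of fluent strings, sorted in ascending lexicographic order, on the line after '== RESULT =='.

Regress:
  G ∩ del = {}  (empty — regression defined)
  G \ add = {clear(f), clear(g)} \ {clear(g), handempty, on(g,b)} = {clear(f)}
  ∪ pre   = {clear(f)} ∪ {clear(b), holding(g)}
          = {clear(b), clear(f), holding(g)}

== RESULT ==
["clear(b)", "clear(f)", "holding(g)"]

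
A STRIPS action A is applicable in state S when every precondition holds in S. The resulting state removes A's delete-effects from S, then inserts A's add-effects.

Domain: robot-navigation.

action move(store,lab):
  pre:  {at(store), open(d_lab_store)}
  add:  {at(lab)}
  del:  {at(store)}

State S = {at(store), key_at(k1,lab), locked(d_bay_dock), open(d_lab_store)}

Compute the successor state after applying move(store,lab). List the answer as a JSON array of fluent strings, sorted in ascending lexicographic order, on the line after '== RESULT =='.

Progress:
  pre ⊆ S: {at(store), open(d_lab_store)} ⊆ S  — applicable
  S \ del = {key_at(k1,lab), locked(d_bay_dock), open(d_lab_store)}
  ∪ add   = {at(lab), key_at(k1,lab), locked(d_bay_dock), open(d_lab_store)}

== RESULT ==
["at(lab)", "key_at(k1,lab)", "locked(d_bay_dock)", "open(d_lab_store)"]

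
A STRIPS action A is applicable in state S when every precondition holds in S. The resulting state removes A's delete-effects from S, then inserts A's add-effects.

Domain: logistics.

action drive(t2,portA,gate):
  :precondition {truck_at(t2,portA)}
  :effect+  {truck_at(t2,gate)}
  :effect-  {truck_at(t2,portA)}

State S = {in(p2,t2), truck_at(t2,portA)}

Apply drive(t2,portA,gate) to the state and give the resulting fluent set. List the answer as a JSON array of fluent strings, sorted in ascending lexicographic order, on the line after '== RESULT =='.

Compute (S \ del) ∪ add:
  pre ⊆ S: {truck_at(t2,portA)} ⊆ S  — applicable
  S \ del = {in(p2,t2)}
  ∪ add   = {in(p2,t2), truck_at(t2,gate)}

== RESULT ==
["in(p2,t2)", "truck_at(t2,gate)"]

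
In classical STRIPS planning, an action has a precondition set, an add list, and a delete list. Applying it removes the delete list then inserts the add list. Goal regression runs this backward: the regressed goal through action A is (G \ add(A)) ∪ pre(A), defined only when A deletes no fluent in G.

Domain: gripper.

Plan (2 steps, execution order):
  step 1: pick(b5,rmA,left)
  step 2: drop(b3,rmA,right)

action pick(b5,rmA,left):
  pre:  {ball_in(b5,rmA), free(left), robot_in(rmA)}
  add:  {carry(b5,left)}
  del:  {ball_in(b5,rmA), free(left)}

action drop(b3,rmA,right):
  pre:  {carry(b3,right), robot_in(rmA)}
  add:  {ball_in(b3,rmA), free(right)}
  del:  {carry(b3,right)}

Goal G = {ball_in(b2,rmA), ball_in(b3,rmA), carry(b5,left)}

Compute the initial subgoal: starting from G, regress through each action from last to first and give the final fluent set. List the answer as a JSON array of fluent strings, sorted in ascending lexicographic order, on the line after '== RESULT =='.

Work backward from the goal:
  through step 2 (drop(b3,rmA,right)): drop {ball_in(b3,rmA)}, keep {ball_in(b2,rmA), carry(b5,left)}, require {carry(b3,right), robot_in(rmA)}
    → {ball_in(b2,rmA), carry(b3,right), carry(b5,left), robot_in(rmA)}
  through step 1 (pick(b5,rmA,left)): drop {carry(b5,left)}, keep {ball_in(b2,rmA), carry(b3,right), robot_in(rmA)}, require {ball_in(b5,rmA), free(left), robot_in(rmA)}
    → {ball_in(b2,rmA), ball_in(b5,rmA), carry(b3,right), free(left), robot_in(rmA)}

== RESULT ==
["ball_in(b2,rmA)", "ball_in(b5,rmA)", "carry(b3,right)", "free(left)", "robot_in(rmA)"]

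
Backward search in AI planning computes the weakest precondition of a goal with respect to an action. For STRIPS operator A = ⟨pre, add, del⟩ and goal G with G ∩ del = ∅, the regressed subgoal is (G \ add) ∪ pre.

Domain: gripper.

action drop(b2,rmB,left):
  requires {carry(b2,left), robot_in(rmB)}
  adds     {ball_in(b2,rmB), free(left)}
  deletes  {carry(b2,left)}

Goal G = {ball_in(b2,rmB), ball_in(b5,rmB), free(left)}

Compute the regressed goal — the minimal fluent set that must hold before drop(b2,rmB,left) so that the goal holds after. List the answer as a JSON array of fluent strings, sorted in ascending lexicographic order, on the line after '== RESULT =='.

Regress:
  G ∩ del = {}  (empty — regression defined)
  G \ add = {ball_in(b2,rmB), ball_in(b5,rmB), free(left)} \ {ball_in(b2,rmB), free(left)} = {ball_in(b5,rmB)}
  ∪ pre   = {ball_in(b5,rmB)} ∪ {carry(b2,left), robot_in(rmB)}
          = {ball_in(b5,rmB), carry(b2,left), robot_in(rmB)}

== RESULT ==
["ball_in(b5,rmB)", "carry(b2,left)", "robot_in(rmB)"]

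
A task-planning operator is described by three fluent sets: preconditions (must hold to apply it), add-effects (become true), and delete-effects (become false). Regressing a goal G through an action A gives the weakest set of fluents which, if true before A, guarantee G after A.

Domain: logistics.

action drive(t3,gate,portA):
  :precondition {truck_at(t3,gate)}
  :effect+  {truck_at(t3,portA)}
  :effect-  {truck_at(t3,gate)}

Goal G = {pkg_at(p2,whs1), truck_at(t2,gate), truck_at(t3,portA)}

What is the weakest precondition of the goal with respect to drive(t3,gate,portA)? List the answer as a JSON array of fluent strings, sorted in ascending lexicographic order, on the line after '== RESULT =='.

Compute (G \ add) ∪ pre:
  G ∩ del = {}  (empty — regression defined)
  G \ add = {pkg_at(p2,whs1), truck_at(t2,gate), truck_at(t3,portA)} \ {truck_at(t3,portA)} = {pkg_at(p2,whs1), truck_at(t2,gate)}
  ∪ pre   = {pkg_at(p2,whs1), truck_at(t2,gate)} ∪ {truck_at(t3,gate)}
          = {pkg_at(p2,whs1), truck_at(t2,gate), truck_at(t3,gate)}

== RESULT ==
["pkg_at(p2,whs1)", "truck_at(t2,gate)", "truck_at(t3,gate)"]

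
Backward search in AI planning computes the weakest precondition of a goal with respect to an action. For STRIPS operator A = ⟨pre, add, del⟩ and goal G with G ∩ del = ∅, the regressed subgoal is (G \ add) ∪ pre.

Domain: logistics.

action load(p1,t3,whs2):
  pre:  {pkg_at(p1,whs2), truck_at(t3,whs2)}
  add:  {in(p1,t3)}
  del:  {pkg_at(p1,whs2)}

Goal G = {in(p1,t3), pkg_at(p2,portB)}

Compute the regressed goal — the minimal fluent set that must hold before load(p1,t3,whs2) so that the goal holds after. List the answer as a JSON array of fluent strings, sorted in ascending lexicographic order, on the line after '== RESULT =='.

Regress:
  G ∩ del = {}  (empty — regression defined)
  G \ add = {in(p1,t3), pkg_at(p2,portB)} \ {in(p1,t3)} = {pkg_at(p2,portB)}
  ∪ pre   = {pkg_at(p2,portB)} ∪ {pkg_at(p1,whs2), truck_at(t3,whs2)}
          = {pkg_at(p1,whs2), pkg_at(p2,portB), truck_at(t3,whs2)}

== RESULT ==
["pkg_at(p1,whs2)", "pkg_at(p2,portB)", "truck_at(t3,whs2)"]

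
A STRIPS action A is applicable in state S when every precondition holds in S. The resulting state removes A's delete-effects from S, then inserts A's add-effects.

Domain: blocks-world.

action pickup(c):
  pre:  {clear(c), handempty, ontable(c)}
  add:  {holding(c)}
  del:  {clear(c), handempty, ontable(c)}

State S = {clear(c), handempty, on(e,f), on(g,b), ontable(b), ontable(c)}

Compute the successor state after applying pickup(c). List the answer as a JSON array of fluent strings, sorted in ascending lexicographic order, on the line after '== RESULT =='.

Progress:
  pre ⊆ S: {clear(c), handempty, ontable(c)} ⊆ S  — applicable
  S \ del = {on(e,f), on(g,b), ontable(b)}
  ∪ add   = {holding(c), on(e,f), on(g,b), ontable(b)}

== RESULT ==
["holding(c)", "on(e,f)", "on(g,b)", "ontable(b)"]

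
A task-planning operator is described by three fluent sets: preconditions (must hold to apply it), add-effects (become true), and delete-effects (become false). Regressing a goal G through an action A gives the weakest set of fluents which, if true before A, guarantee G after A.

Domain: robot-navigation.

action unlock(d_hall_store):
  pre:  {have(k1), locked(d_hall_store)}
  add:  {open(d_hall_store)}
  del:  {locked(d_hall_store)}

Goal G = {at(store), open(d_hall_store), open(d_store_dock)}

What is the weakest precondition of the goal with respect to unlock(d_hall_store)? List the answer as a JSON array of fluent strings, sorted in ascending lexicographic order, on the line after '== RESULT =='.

Compute (G \ add) ∪ pre:
  G ∩ del = {}  (empty — regression defined)
  G \ add = {at(store), open(d_hall_store), open(d_store_dock)} \ {open(d_hall_store)} = {at(store), open(d_store_dock)}
  ∪ pre   = {at(store), open(d_store_dock)} ∪ {have(k1), locked(d_hall_store)}
          = {at(store), have(k1), locked(d_hall_store), open(d_store_dock)}

== RESULT ==
["at(store)", "have(k1)", "locked(d_hall_store)", "open(d_store_dock)"]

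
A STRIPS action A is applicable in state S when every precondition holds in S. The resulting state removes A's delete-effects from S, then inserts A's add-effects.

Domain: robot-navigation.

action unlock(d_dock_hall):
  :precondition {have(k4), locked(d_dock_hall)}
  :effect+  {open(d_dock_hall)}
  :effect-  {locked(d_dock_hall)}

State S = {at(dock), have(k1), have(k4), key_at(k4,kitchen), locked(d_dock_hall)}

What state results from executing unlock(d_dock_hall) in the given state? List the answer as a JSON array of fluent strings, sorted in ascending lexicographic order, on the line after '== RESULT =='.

Progress:
  pre ⊆ S: {have(k4), locked(d_dock_hall)} ⊆ S  — applicable
  S \ del = {at(dock), have(k1), have(k4), key_at(k4,kitchen)}
  ∪ add   = {at(dock), have(k1), have(k4), key_at(k4,kitchen), open(d_dock_hall)}

== RESULT ==
["at(dock)", "have(k1)", "have(k4)", "key_at(k4,kitchen)", "open(d_dock_hall)"]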